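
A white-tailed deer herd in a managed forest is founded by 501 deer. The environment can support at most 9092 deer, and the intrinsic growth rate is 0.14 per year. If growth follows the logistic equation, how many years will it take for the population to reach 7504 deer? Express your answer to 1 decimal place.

31.4 years

A = (K − N₀)/N₀ = (9092 − 501)/501 = 17.148.
Solve 9092/(1 + 17.148·e^(−0.14t)) = 7504: 1 + 17.148·e^(−0.14t) = 1.2116, so e^(−0.14t) = 0.012341.
−0.14·t = ln(0.012341) = -4.3948, so t = 4.3948/0.14 = 31.392.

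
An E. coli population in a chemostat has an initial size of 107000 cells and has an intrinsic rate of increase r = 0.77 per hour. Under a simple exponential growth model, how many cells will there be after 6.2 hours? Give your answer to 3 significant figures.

12700000 cells

N(t) = N₀·e^(rt) = 107000 × e^(0.77×6.2) = 107000 × e^4.774.
e^4.774 ≈ 118.39, so N ≈ 107000 × 118.39 = 1.266793×10^7.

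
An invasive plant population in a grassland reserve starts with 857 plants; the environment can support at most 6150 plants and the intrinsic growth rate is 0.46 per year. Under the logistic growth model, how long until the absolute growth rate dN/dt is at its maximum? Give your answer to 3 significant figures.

Logistic growth is fastest at N = K/2 = 3075.
A = (K − N₀)/N₀ = 6.1762. Set K/(1 + A·e^(−rt)) = K/2 → A·e^(−rt) = 1.
e^(−0.46t) = 1/6.1762 = 0.161912, so t = ln(6.1762)/0.46 = 1.8207/0.46 = 3.958.

3.96 years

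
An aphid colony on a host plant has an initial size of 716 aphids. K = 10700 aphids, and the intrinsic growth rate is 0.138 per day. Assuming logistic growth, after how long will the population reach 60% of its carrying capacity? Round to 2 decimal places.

22.03 days

A = (K − N₀)/N₀ = (10700 − 716)/716 = 13.944.
Solve 10700/(1 + 13.944·e^(−0.138t)) = 6420: 1 + 13.944·e^(−0.138t) = 1.6667, so e^(−0.138t) = 0.0478098.
−0.138·t = ln(0.0478098) = -3.0405, so t = 3.0405/0.138 = 22.033.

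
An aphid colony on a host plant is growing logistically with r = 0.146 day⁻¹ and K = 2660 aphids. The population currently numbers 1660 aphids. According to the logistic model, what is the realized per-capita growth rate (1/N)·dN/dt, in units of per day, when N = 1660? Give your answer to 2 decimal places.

(1/N)·dN/dt = r(1 − N/K) = 0.146 × (1 − 1660/2660).
= 0.146 × 0.37594 = 0.054887.

0.05 per day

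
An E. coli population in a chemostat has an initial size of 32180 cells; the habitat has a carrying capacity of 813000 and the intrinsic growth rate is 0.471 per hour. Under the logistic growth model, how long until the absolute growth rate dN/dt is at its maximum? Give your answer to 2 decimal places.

Logistic growth is fastest at N = K/2 = 406500.
A = (K − N₀)/N₀ = 24.264. Set K/(1 + A·e^(−rt)) = K/2 → A·e^(−rt) = 1.
e^(−0.471t) = 1/24.264 = 0.0412131, so t = ln(24.264)/0.471 = 3.189/0.471 = 6.7707.

6.77 hours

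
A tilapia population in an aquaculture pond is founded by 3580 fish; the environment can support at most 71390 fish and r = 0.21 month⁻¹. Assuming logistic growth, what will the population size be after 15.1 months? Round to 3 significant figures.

39800 fish

A = (K − N₀)/N₀ = (71390 − 3580)/3580 = 18.941.
N(t) = K/(1 + A·e^(−rt)) = 71390/(1 + 18.941×e^(−0.21×15.1)).
e^(−3.171) = 0.041962; denominator = 1 + 18.941×0.041962 = 1.7948.
N = 71390/1.7948 = 39775.8.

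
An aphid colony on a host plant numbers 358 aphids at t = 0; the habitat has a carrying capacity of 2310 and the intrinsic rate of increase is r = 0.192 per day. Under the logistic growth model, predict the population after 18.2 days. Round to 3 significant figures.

A = (K − N₀)/N₀ = (2310 − 358)/358 = 5.4525.
N(t) = K/(1 + A·e^(−rt)) = 2310/(1 + 5.4525×e^(−0.192×18.2)).
e^(−3.494) = 0.030367; denominator = 1 + 5.4525×0.030367 = 1.1656.
N = 2310/1.1656 = 1981.85.

1980 aphids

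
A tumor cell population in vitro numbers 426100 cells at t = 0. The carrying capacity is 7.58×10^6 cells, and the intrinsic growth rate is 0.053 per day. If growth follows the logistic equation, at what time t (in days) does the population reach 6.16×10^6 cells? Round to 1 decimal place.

A = (K − N₀)/N₀ = (7.58×10^6 − 426100)/426100 = 16.789.
Solve 7.58×10^6/(1 + 16.789·e^(−0.053t)) = 6.16×10^6: 1 + 16.789·e^(−0.053t) = 1.2305, so e^(−0.053t) = 0.0137302.
−0.053·t = ln(0.0137302) = -4.2882, so t = 4.2882/0.053 = 80.909.

80.9 days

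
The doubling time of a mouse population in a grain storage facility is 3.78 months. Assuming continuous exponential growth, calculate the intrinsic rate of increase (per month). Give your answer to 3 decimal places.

r = ln(2)/t_d = 0.6931/3.78 = 0.18337.

0.183 per month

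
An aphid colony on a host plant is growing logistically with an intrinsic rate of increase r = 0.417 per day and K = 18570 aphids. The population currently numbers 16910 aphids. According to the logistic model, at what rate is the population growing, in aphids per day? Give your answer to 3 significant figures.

dN/dt = rN(1 − N/K) = 0.417 × 16910 × (1 − 16910/18570).
1 − 16910/18570 = 0.089391; dN/dt = 0.417 × 16910 × 0.089391 = 630.34.

630 aphids per day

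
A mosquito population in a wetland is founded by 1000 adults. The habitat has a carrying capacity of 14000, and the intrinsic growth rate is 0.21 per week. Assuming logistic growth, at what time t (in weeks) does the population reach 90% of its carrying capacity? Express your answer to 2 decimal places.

A = (K − N₀)/N₀ = (14000 − 1000)/1000 = 13.
Solve 14000/(1 + 13·e^(−0.21t)) = 12600: 1 + 13·e^(−0.21t) = 1.1111, so e^(−0.21t) = 0.00854701.
−0.21·t = ln(0.00854701) = -4.7622, so t = 4.7622/0.21 = 22.677.

22.68 weeks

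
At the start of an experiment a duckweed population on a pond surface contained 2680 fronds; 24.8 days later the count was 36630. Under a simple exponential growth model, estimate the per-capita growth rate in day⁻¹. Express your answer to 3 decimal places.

From N(t) = N₀·e^(rt): e^(r·24.8) = 36630/2680 = 13.668.
r·24.8 = ln(13.668) = 2.6151, so r = 2.6151/24.8 = 0.10545.

0.105 per day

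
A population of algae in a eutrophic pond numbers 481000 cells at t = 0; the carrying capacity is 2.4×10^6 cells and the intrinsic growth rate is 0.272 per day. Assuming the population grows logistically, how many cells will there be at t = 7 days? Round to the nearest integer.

1505327 cells

A = (K − N₀)/N₀ = (2.4×10^6 − 481000)/481000 = 3.9896.
N(t) = K/(1 + A·e^(−rt)) = 2.4×10^6/(1 + 3.9896×e^(−0.272×7)).
e^(−1.904) = 0.14897; denominator = 1 + 3.9896×0.14897 = 1.5943.
N = 2.4×10^6/1.5943 = 1.505327×10^6.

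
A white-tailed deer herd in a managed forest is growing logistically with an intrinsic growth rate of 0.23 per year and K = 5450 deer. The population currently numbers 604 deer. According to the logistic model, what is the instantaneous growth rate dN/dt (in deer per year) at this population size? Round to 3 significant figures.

dN/dt = rN(1 − N/K) = 0.23 × 604 × (1 − 604/5450).
1 − 604/5450 = 0.88917; dN/dt = 0.23 × 604 × 0.88917 = 123.52.

124 deer per year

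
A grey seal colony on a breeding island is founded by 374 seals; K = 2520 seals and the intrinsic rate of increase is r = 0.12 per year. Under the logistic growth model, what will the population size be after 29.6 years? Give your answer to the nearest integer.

2164 seals

A = (K − N₀)/N₀ = (2520 − 374)/374 = 5.738.
N(t) = K/(1 + A·e^(−rt)) = 2520/(1 + 5.738×e^(−0.12×29.6)).
e^(−3.552) = 0.028667; denominator = 1 + 5.738×0.028667 = 1.1645.
N = 2520/1.1645 = 2164.03.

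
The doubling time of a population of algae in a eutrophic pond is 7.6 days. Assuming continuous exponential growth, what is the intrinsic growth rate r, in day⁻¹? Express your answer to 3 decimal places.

0.091 per day

r = ln(2)/t_d = 0.6931/7.6 = 0.091204.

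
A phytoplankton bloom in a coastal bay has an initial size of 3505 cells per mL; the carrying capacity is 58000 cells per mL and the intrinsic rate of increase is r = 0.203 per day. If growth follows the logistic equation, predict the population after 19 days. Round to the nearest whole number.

43657 cells per mL

A = (K − N₀)/N₀ = (58000 − 3505)/3505 = 15.548.
N(t) = K/(1 + A·e^(−rt)) = 58000/(1 + 15.548×e^(−0.203×19)).
e^(−3.857) = 0.021131; denominator = 1 + 15.548×0.021131 = 1.3285.
N = 58000/1.3285 = 43656.8.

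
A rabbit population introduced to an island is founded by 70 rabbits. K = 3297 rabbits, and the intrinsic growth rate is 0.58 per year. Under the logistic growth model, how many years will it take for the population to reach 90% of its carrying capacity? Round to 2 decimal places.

A = (K − N₀)/N₀ = (3297 − 70)/70 = 46.1.
Solve 3297/(1 + 46.1·e^(−0.58t)) = 2967.3: 1 + 46.1·e^(−0.58t) = 1.1111, so e^(−0.58t) = 0.00241022.
−0.58·t = ln(0.00241022) = -6.028, so t = 6.028/0.58 = 10.393.

10.39 years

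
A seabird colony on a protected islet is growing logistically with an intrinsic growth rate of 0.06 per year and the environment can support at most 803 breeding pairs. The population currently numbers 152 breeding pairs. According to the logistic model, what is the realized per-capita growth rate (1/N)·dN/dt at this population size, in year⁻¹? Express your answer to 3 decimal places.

0.049 per year

(1/N)·dN/dt = r(1 − N/K) = 0.06 × (1 − 152/803).
= 0.06 × 0.81071 = 0.048643.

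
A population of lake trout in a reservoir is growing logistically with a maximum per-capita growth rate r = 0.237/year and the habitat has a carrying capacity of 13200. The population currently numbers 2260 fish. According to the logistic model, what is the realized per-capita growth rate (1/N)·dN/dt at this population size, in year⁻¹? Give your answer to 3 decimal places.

(1/N)·dN/dt = r(1 − N/K) = 0.237 × (1 − 2260/13200).
= 0.237 × 0.82879 = 0.19642.

0.196 per year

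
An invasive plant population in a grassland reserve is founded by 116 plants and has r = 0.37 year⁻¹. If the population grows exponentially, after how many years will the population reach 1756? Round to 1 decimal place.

Set N₀·e^(rt) = 1756: e^(0.37·t) = 1756/116 = 15.138.
0.37·t = ln(15.138) = 2.7172, so t = 2.7172/0.37 = 7.3438.

7.3 years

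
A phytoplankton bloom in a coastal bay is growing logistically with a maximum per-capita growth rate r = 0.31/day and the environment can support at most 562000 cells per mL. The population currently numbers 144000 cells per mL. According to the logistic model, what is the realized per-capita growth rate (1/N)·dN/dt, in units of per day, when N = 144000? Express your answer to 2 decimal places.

0.23 per day

(1/N)·dN/dt = r(1 − N/K) = 0.31 × (1 − 144000/562000).
= 0.31 × 0.74377 = 0.23057.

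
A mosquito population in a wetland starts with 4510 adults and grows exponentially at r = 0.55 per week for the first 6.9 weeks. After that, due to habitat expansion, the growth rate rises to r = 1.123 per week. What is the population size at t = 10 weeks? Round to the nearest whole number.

Phase 1: N(6.9) = 4510·e^(0.55×6.9) = 4510·e^3.795 = 200597.
Phase 2 runs for 10 − 6.9 = 3.1 weeks at r = 1.123.
N(10) = 200597·e^(1.123×3.1) = 200597·e^3.481 = 6.519788×10^6.

6519788 adults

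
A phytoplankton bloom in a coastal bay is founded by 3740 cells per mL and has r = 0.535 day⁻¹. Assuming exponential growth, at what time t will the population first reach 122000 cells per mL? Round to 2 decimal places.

6.51 days

Set N₀·e^(rt) = 122000: e^(0.535·t) = 122000/3740 = 32.62.
0.535·t = ln(32.62) = 3.4849, so t = 3.4849/0.535 = 6.5139.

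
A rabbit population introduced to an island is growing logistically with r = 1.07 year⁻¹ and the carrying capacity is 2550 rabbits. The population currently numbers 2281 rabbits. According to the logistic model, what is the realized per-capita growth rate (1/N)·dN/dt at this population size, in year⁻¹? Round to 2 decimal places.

(1/N)·dN/dt = r(1 − N/K) = 1.07 × (1 − 2281/2550).
= 1.07 × 0.10549 = 0.11287.

0.11 per year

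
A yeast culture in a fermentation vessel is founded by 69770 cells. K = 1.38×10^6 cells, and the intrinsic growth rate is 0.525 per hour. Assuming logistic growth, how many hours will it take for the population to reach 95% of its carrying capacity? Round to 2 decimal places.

A = (K − N₀)/N₀ = (1.38×10^6 − 69770)/69770 = 18.779.
Solve 1.38×10^6/(1 + 18.779·e^(−0.525t)) = 1.311×10^6: 1 + 18.779·e^(−0.525t) = 1.0526, so e^(−0.525t) = 0.00280264.
−0.525·t = ln(0.00280264) = -5.8772, so t = 5.8772/0.525 = 11.195.

11.19 hours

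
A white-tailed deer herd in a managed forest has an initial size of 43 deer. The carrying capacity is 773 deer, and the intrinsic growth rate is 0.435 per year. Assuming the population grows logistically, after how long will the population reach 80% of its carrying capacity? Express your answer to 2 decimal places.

A = (K − N₀)/N₀ = (773 − 43)/43 = 16.977.
Solve 773/(1 + 16.977·e^(−0.435t)) = 618.4: 1 + 16.977·e^(−0.435t) = 1.25, so e^(−0.435t) = 0.014726.
−0.435·t = ln(0.014726) = -4.2181, so t = 4.2181/0.435 = 9.6969.

9.70 years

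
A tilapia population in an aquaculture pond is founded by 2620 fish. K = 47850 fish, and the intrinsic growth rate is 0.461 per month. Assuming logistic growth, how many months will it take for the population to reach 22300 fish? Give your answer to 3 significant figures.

A = (K − N₀)/N₀ = (47850 − 2620)/2620 = 17.263.
Solve 47850/(1 + 17.263·e^(−0.461t)) = 22300: 1 + 17.263·e^(−0.461t) = 2.1457, so e^(−0.461t) = 0.0663683.
−0.461·t = ln(0.0663683) = -2.7125, so t = 2.7125/0.461 = 5.884.

5.88 months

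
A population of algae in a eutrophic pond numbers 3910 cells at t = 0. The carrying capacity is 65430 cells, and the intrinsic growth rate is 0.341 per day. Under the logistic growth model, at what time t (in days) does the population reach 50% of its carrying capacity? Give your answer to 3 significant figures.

8.08 days

A = (K − N₀)/N₀ = (65430 − 3910)/3910 = 15.734.
Solve 65430/(1 + 15.734·e^(−0.341t)) = 32715: 1 + 15.734·e^(−0.341t) = 2, so e^(−0.341t) = 0.0635566.
−0.341·t = ln(0.0635566) = -2.7558, so t = 2.7558/0.341 = 8.0816.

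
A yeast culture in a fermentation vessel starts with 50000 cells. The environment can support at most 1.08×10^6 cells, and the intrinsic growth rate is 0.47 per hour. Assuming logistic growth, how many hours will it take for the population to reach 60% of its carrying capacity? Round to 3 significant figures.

A = (K − N₀)/N₀ = (1.08×10^6 − 50000)/50000 = 20.6.
Solve 1.08×10^6/(1 + 20.6·e^(−0.47t)) = 648000: 1 + 20.6·e^(−0.47t) = 1.6667, so e^(−0.47t) = 0.0323625.
−0.47·t = ln(0.0323625) = -3.4308, so t = 3.4308/0.47 = 7.2995.

7.30 hours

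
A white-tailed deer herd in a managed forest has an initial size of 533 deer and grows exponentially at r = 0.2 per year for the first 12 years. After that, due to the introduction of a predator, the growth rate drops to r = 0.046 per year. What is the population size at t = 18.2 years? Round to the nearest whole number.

Phase 1: N(12) = 533·e^(0.2×12) = 533·e^2.4 = 5875.35.
Phase 2 runs for 18.2 − 12 = 6.2 years at r = 0.046.
N(18.2) = 5875.35·e^(0.046×6.2) = 5875.35·e^0.2852 = 7814.38.

7814 deer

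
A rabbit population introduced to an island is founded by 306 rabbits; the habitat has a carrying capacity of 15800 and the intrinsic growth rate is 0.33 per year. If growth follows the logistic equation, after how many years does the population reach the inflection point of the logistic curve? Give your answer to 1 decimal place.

Logistic growth is fastest at N = K/2 = 7900.
A = (K − N₀)/N₀ = 50.634. Set K/(1 + A·e^(−rt)) = K/2 → A·e^(−rt) = 1.
e^(−0.33t) = 1/50.634 = 0.0197496, so t = ln(50.634)/0.33 = 3.9246/0.33 = 11.893.

11.9 years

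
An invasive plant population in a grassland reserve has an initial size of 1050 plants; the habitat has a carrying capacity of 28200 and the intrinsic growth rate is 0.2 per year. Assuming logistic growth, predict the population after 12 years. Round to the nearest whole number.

8429 plants

A = (K − N₀)/N₀ = (28200 − 1050)/1050 = 25.857.
N(t) = K/(1 + A·e^(−rt)) = 28200/(1 + 25.857×e^(−0.2×12)).
e^(−2.4) = 0.090718; denominator = 1 + 25.857×0.090718 = 3.3457.
N = 28200/3.3457 = 8428.71.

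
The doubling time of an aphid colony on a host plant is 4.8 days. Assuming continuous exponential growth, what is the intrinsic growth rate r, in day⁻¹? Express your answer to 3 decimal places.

0.144 per day

r = ln(2)/t_d = 0.6931/4.8 = 0.14441.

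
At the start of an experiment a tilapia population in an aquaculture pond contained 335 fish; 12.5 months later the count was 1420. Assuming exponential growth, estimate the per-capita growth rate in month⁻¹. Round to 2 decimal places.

From N(t) = N₀·e^(rt): e^(r·12.5) = 1420/335 = 4.2388.
r·12.5 = ln(4.2388) = 1.4443, so r = 1.4443/12.5 = 0.11554.

0.12 per month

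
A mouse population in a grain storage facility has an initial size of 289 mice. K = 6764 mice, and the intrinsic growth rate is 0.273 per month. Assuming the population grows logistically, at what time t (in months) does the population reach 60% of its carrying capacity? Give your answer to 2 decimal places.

A = (K − N₀)/N₀ = (6764 − 289)/289 = 22.405.
Solve 6764/(1 + 22.405·e^(−0.273t)) = 4058.4: 1 + 22.405·e^(−0.273t) = 1.6667, so e^(−0.273t) = 0.0297555.
−0.273·t = ln(0.0297555) = -3.5147, so t = 3.5147/0.273 = 12.875.

12.87 months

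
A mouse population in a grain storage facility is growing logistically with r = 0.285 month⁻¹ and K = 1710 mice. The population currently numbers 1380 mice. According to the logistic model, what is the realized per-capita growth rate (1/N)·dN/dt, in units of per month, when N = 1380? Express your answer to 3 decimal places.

0.055 per month

(1/N)·dN/dt = r(1 − N/K) = 0.285 × (1 − 1380/1710).
= 0.285 × 0.19298 = 0.055.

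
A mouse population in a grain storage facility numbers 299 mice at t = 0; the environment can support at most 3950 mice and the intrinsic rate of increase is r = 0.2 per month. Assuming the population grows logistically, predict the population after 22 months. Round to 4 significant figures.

3435 mice

A = (K − N₀)/N₀ = (3950 − 299)/299 = 12.211.
N(t) = K/(1 + A·e^(−rt)) = 3950/(1 + 12.211×e^(−0.2×22)).
e^(−4.4) = 0.012277; denominator = 1 + 12.211×0.012277 = 1.1499.
N = 3950/1.1499 = 3435.04.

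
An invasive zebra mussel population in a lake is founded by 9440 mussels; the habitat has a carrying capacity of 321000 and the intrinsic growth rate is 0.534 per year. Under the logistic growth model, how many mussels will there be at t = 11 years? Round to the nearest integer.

293742 mussels

A = (K − N₀)/N₀ = (321000 − 9440)/9440 = 33.004.
N(t) = K/(1 + A·e^(−rt)) = 321000/(1 + 33.004×e^(−0.534×11)).
e^(−5.874) = 0.0028116; denominator = 1 + 33.004×0.0028116 = 1.0928.
N = 321000/1.0928 = 293742.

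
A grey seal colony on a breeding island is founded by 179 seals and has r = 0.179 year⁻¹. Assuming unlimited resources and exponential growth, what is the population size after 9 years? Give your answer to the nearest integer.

896 seals

N(t) = N₀·e^(rt) = 179 × e^(0.179×9) = 179 × e^1.611.
e^1.611 ≈ 5.0078, so N ≈ 179 × 5.0078 = 896.399.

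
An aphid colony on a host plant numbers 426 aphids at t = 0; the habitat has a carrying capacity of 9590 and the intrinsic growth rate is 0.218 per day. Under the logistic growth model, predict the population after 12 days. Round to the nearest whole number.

3728 aphids

A = (K − N₀)/N₀ = (9590 − 426)/426 = 21.512.
N(t) = K/(1 + A·e^(−rt)) = 9590/(1 + 21.512×e^(−0.218×12)).
e^(−2.616) = 0.073095; denominator = 1 + 21.512×0.073095 = 2.5724.
N = 9590/2.5724 = 3728.05.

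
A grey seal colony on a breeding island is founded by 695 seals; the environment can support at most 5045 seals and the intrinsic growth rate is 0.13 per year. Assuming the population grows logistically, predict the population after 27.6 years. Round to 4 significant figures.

A = (K − N₀)/N₀ = (5045 − 695)/695 = 6.259.
N(t) = K/(1 + A·e^(−rt)) = 5045/(1 + 6.259×e^(−0.13×27.6)).
e^(−3.588) = 0.027654; denominator = 1 + 6.259×0.027654 = 1.1731.
N = 5045/1.1731 = 4300.63.

4301 seals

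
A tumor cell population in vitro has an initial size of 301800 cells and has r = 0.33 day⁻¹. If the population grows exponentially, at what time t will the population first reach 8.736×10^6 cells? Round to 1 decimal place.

10.2 days

Set N₀·e^(rt) = 8.736×10^6: e^(0.33·t) = 8.736×10^6/301800 = 28.946.
0.33·t = ln(28.946) = 3.3654, so t = 3.3654/0.33 = 10.198.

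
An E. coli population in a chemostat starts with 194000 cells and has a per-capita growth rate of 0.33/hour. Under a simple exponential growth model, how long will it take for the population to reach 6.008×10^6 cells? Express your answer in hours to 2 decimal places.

10.40 hours

Set N₀·e^(rt) = 6.008×10^6: e^(0.33·t) = 6.008×10^6/194000 = 30.969.
0.33·t = ln(30.969) = 3.433, so t = 3.433/0.33 = 10.403.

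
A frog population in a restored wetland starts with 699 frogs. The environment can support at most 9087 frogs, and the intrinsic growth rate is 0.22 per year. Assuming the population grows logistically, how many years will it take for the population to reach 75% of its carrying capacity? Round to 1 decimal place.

16.3 years

A = (K − N₀)/N₀ = (9087 − 699)/699 = 12.
Solve 9087/(1 + 12·e^(−0.22t)) = 6815.25: 1 + 12·e^(−0.22t) = 1.3333, so e^(−0.22t) = 0.0277778.
−0.22·t = ln(0.0277778) = -3.5835, so t = 3.5835/0.22 = 16.289.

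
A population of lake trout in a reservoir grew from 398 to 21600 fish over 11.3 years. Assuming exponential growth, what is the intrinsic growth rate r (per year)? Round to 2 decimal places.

From N(t) = N₀·e^(rt): e^(r·11.3) = 21600/398 = 54.271.
r·11.3 = ln(54.271) = 3.994, so r = 3.994/11.3 = 0.35345.

0.35 per year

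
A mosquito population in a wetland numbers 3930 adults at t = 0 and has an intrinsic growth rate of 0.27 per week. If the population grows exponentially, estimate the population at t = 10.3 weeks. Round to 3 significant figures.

N(t) = N₀·e^(rt) = 3930 × e^(0.27×10.3) = 3930 × e^2.781.
e^2.781 ≈ 16.135, so N ≈ 3930 × 16.135 = 63411.1.

63400 adults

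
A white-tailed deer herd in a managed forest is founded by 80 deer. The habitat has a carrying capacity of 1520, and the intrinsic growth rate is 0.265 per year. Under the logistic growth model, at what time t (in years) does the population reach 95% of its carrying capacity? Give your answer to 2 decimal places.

22.02 years

A = (K − N₀)/N₀ = (1520 − 80)/80 = 18.
Solve 1520/(1 + 18·e^(−0.265t)) = 1444: 1 + 18·e^(−0.265t) = 1.0526, so e^(−0.265t) = 0.00292398.
−0.265·t = ln(0.00292398) = -5.8348, so t = 5.8348/0.265 = 22.018.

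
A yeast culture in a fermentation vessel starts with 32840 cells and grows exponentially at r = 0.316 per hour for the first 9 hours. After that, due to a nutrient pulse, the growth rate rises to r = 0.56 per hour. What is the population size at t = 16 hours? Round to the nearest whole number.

28442713 cells

Phase 1: N(9) = 32840·e^(0.316×9) = 32840·e^2.844 = 564335.
Phase 2 runs for 16 − 9 = 7 hours at r = 0.56.
N(16) = 564335·e^(0.56×7) = 564335·e^3.92 = 2.844271×10^7.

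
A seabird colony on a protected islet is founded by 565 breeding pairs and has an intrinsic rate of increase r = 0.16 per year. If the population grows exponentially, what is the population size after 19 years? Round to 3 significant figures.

N(t) = N₀·e^(rt) = 565 × e^(0.16×19) = 565 × e^3.04.
e^3.04 ≈ 20.905, so N ≈ 565 × 20.905 = 11811.5.

11800 breeding pairs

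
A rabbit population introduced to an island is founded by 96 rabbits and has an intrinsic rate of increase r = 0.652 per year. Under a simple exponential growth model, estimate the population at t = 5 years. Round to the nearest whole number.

N(t) = N₀·e^(rt) = 96 × e^(0.652×5) = 96 × e^3.26.
e^3.26 ≈ 26.05, so N ≈ 96 × 26.05 = 2500.76.

2501 rabbits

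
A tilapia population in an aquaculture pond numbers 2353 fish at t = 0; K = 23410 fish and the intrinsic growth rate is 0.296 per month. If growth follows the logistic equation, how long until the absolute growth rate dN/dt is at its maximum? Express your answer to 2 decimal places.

Logistic growth is fastest at N = K/2 = 11705.
A = (K − N₀)/N₀ = 8.949. Set K/(1 + A·e^(−rt)) = K/2 → A·e^(−rt) = 1.
e^(−0.296t) = 1/8.949 = 0.111744, so t = ln(8.949)/0.296 = 2.1915/0.296 = 7.4039.

7.40 months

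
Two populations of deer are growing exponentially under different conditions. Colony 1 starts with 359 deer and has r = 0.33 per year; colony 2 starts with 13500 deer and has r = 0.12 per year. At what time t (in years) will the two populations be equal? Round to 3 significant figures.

Set 359·e^(0.33t) = 13500·e^(0.12t).
e^((0.33 − 0.12)t) = 13500/359 → e^(0.21·t) = 37.604.
0.21·t = ln(37.604) = 3.6271, so t = 3.6271/0.21 = 17.272.

17.3 years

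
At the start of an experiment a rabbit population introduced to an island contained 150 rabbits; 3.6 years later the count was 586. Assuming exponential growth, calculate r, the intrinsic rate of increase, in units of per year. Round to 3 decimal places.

From N(t) = N₀·e^(rt): e^(r·3.6) = 586/150 = 3.9067.
r·3.6 = ln(3.9067) = 1.3627, so r = 1.3627/3.6 = 0.37852.

0.379 per year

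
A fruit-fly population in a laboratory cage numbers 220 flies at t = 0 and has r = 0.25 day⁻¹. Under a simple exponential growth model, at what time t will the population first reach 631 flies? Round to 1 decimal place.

4.2 days

Set N₀·e^(rt) = 631: e^(0.25·t) = 631/220 = 2.8682.
0.25·t = ln(2.8682) = 1.0537, so t = 1.0537/0.25 = 4.2147.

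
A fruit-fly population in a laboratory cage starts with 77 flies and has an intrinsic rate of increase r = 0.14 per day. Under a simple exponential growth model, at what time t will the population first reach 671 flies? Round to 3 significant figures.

15.5 days

Set N₀·e^(rt) = 671: e^(0.14·t) = 671/77 = 8.7143.
0.14·t = ln(8.7143) = 2.165, so t = 2.165/0.14 = 15.464.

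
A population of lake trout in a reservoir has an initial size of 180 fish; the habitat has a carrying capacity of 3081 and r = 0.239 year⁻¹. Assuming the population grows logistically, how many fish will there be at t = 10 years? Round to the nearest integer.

1244 fish

A = (K − N₀)/N₀ = (3081 − 180)/180 = 16.117.
N(t) = K/(1 + A·e^(−rt)) = 3081/(1 + 16.117×e^(−0.239×10)).
e^(−2.39) = 0.09163; denominator = 1 + 16.117×0.09163 = 2.4768.
N = 3081/2.4768 = 1243.96.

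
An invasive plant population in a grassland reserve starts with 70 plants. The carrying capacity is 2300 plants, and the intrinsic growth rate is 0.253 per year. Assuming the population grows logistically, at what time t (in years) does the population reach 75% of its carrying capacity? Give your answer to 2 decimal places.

A = (K − N₀)/N₀ = (2300 − 70)/70 = 31.857.
Solve 2300/(1 + 31.857·e^(−0.253t)) = 1725: 1 + 31.857·e^(−0.253t) = 1.3333, so e^(−0.253t) = 0.0104634.
−0.253·t = ln(0.0104634) = -4.5599, so t = 4.5599/0.253 = 18.023.

18.02 years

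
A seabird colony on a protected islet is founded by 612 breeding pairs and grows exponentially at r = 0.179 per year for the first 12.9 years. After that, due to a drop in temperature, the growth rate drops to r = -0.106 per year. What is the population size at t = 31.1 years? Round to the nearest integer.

895 breeding pairs

Phase 1: N(12.9) = 612·e^(0.179×12.9) = 612·e^2.309 = 6160.
Phase 2 runs for 31.1 − 12.9 = 18.2 years at r = -0.106.
N(31.1) = 6160·e^(-0.106×18.2) = 6160·e^-1.929 = 894.829.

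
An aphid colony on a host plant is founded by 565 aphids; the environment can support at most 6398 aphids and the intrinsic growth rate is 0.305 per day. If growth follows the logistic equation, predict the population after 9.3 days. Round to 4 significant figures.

A = (K − N₀)/N₀ = (6398 − 565)/565 = 10.324.
N(t) = K/(1 + A·e^(−rt)) = 6398/(1 + 10.324×e^(−0.305×9.3)).
e^(−2.837) = 0.058631; denominator = 1 + 10.324×0.058631 = 1.6053.
N = 6398/1.6053 = 3985.56.

3986 aphids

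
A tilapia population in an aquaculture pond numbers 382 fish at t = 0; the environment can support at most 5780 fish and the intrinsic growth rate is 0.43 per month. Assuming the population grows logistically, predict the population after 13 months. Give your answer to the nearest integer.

5490 fish

A = (K − N₀)/N₀ = (5780 − 382)/382 = 14.131.
N(t) = K/(1 + A·e^(−rt)) = 5780/(1 + 14.131×e^(−0.43×13)).
e^(−5.59) = 0.003735; denominator = 1 + 14.131×0.003735 = 1.0528.
N = 5780/1.0528 = 5490.23.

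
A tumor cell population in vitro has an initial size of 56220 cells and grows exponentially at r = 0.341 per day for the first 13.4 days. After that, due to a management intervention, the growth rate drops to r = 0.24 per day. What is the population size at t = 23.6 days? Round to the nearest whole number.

62734861 cells

Phase 1: N(13.4) = 56220·e^(0.341×13.4) = 56220·e^4.569 = 5.424454×10^6.
Phase 2 runs for 23.6 − 13.4 = 10.2 days at r = 0.24.
N(23.6) = 5.424454×10^6·e^(0.24×10.2) = 5.424454×10^6·e^2.448 = 6.273486×10^7.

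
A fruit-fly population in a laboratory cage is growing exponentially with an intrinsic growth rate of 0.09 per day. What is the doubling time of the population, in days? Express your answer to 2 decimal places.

Doubling time t_d = ln(2)/r = 0.6931/0.09 = 7.7016.

7.70 days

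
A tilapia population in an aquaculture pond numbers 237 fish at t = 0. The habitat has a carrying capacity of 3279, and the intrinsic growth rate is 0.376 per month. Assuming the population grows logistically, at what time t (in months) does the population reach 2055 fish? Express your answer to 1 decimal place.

8.2 months

A = (K − N₀)/N₀ = (3279 − 237)/237 = 12.835.
Solve 3279/(1 + 12.835·e^(−0.376t)) = 2055: 1 + 12.835·e^(−0.376t) = 1.5956, so e^(−0.376t) = 0.0464044.
−0.376·t = ln(0.0464044) = -3.0704, so t = 3.0704/0.376 = 8.1659.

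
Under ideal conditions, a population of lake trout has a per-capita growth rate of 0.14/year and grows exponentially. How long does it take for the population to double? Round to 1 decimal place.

Doubling time t_d = ln(2)/r = 0.6931/0.14 = 4.9511.

5.0 years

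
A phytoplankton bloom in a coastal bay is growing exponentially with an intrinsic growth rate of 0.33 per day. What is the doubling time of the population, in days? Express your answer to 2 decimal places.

Doubling time t_d = ln(2)/r = 0.6931/0.33 = 2.1004.

2.10 days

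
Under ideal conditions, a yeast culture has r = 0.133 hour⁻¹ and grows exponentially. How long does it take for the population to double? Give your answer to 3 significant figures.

5.21 hours

Doubling time t_d = ln(2)/r = 0.6931/0.133 = 5.2116.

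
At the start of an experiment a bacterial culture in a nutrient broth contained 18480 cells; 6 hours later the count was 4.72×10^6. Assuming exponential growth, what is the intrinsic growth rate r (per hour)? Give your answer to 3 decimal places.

0.924 per hour

From N(t) = N₀·e^(rt): e^(r·6) = 4.72×10^6/18480 = 255.41.
r·6 = ln(255.41) = 5.5429, so r = 5.5429/6 = 0.92381.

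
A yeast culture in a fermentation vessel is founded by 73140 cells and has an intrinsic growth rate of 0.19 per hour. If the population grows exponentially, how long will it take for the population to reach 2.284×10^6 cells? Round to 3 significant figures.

Set N₀·e^(rt) = 2.284×10^6: e^(0.19·t) = 2.284×10^6/73140 = 31.228.
0.19·t = ln(31.228) = 3.4413, so t = 3.4413/0.19 = 18.112.

18.1 hours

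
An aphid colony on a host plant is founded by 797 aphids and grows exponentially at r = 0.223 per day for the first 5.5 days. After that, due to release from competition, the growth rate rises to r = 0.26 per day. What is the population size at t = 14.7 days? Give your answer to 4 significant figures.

Phase 1: N(5.5) = 797·e^(0.223×5.5) = 797·e^1.226 = 2717.19.
Phase 2 runs for 14.7 − 5.5 = 9.2 days at r = 0.26.
N(14.7) = 2717.19·e^(0.26×9.2) = 2717.19·e^2.392 = 29713.4.

29710 aphids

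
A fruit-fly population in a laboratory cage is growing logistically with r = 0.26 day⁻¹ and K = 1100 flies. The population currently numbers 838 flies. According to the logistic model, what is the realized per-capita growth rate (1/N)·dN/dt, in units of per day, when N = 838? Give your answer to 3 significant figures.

0.0619 per day

(1/N)·dN/dt = r(1 − N/K) = 0.26 × (1 − 838/1100).
= 0.26 × 0.23818 = 0.061927.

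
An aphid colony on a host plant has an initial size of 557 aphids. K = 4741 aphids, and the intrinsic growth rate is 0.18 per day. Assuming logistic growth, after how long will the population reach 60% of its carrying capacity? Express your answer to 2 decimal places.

13.46 days

A = (K − N₀)/N₀ = (4741 − 557)/557 = 7.5117.
Solve 4741/(1 + 7.5117·e^(−0.18t)) = 2844.6: 1 + 7.5117·e^(−0.18t) = 1.6667, so e^(−0.18t) = 0.0887508.
−0.18·t = ln(0.0887508) = -2.4219, so t = 2.4219/0.18 = 13.455.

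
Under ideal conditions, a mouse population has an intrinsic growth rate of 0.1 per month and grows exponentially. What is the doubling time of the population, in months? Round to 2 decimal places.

Doubling time t_d = ln(2)/r = 0.6931/0.1 = 6.9315.

6.93 months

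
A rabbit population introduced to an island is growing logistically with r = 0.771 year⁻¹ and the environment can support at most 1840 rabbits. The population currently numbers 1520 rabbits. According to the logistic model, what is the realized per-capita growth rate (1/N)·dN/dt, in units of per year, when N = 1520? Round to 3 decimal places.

(1/N)·dN/dt = r(1 − N/K) = 0.771 × (1 − 1520/1840).
= 0.771 × 0.17391 = 0.13409.

0.134 per year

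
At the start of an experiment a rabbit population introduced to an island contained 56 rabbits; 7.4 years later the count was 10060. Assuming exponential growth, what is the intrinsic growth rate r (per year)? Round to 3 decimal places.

0.701 per year

From N(t) = N₀·e^(rt): e^(r·7.4) = 10060/56 = 179.64.
r·7.4 = ln(179.64) = 5.191, so r = 5.191/7.4 = 0.70148.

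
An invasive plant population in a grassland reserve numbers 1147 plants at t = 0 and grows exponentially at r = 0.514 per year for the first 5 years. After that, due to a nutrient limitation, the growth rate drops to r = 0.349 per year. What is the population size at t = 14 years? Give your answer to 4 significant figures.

346600 plants

Phase 1: N(5) = 1147·e^(0.514×5) = 1147·e^2.57 = 14986.5.
Phase 2 runs for 14 − 5 = 9 years at r = 0.349.
N(14) = 14986.5·e^(0.349×9) = 14986.5·e^3.141 = 346593.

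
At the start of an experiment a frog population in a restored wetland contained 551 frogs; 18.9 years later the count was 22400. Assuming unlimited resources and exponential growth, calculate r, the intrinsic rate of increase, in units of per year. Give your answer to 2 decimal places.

0.20 per year

From N(t) = N₀·e^(rt): e^(r·18.9) = 22400/551 = 40.653.
r·18.9 = ln(40.653) = 3.7051, so r = 3.7051/18.9 = 0.19604.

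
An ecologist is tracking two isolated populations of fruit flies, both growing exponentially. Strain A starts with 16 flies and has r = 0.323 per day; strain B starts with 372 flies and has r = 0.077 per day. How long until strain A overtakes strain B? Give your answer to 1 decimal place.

12.8 days

Set 16·e^(0.323t) = 372·e^(0.077t).
e^((0.323 − 0.077)t) = 372/16 → e^(0.246·t) = 23.25.
0.246·t = ln(23.25) = 3.1463, so t = 3.1463/0.246 = 12.79.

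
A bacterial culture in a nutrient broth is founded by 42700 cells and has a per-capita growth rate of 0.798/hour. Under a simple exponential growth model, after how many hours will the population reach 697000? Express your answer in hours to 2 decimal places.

Set N₀·e^(rt) = 697000: e^(0.798·t) = 697000/42700 = 16.323.
0.798·t = ln(16.323) = 2.7926, so t = 2.7926/0.798 = 3.4995.

3.50 hours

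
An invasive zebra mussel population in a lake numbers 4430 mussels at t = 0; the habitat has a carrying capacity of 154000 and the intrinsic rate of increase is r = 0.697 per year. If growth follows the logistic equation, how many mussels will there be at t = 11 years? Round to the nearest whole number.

151604 mussels

A = (K − N₀)/N₀ = (154000 − 4430)/4430 = 33.763.
N(t) = K/(1 + A·e^(−rt)) = 154000/(1 + 33.763×e^(−0.697×11)).
e^(−7.667) = 0.00046802; denominator = 1 + 33.763×0.00046802 = 1.0158.
N = 154000/1.0158 = 151604.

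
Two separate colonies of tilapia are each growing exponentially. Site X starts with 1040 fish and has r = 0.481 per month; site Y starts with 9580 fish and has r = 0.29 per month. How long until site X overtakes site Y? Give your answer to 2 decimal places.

11.63 months

Set 1040·e^(0.481t) = 9580·e^(0.29t).
e^((0.481 − 0.29)t) = 9580/1040 → e^(0.191·t) = 9.2115.
0.191·t = ln(9.2115) = 2.2205, so t = 2.2205/0.191 = 11.625.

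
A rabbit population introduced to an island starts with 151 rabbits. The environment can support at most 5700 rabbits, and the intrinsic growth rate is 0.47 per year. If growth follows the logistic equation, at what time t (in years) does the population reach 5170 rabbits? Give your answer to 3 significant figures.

12.5 years

A = (K − N₀)/N₀ = (5700 − 151)/151 = 36.748.
Solve 5700/(1 + 36.748·e^(−0.47t)) = 5170: 1 + 36.748·e^(−0.47t) = 1.1025, so e^(−0.47t) = 0.00278964.
−0.47·t = ln(0.00278964) = -5.8818, so t = 5.8818/0.47 = 12.515.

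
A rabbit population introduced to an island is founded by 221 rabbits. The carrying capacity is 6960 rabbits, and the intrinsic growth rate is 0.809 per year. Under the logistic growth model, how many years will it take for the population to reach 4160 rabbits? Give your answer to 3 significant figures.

4.71 years

A = (K − N₀)/N₀ = (6960 − 221)/221 = 30.493.
Solve 6960/(1 + 30.493·e^(−0.809t)) = 4160: 1 + 30.493·e^(−0.809t) = 1.6731, so e^(−0.809t) = 0.022073.
−0.809·t = ln(0.022073) = -3.8134, so t = 3.8134/0.809 = 4.7137.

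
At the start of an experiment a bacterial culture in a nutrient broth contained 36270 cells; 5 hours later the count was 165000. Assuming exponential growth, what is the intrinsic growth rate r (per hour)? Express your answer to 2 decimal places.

From N(t) = N₀·e^(rt): e^(r·5) = 165000/36270 = 4.5492.
r·5 = ln(4.5492) = 1.515, so r = 1.515/5 = 0.30299.

0.30 per hour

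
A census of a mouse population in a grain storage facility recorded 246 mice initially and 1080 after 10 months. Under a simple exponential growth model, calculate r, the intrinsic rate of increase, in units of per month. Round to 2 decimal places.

From N(t) = N₀·e^(rt): e^(r·10) = 1080/246 = 4.3902.
r·10 = ln(4.3902) = 1.4794, so r = 1.4794/10 = 0.14794.

0.15 per month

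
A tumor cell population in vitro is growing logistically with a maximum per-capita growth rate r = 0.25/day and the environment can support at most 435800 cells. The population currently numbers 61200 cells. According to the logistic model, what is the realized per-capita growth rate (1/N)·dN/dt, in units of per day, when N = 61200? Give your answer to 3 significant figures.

(1/N)·dN/dt = r(1 − N/K) = 0.25 × (1 − 61200/435800).
= 0.25 × 0.85957 = 0.21489.

0.215 per day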